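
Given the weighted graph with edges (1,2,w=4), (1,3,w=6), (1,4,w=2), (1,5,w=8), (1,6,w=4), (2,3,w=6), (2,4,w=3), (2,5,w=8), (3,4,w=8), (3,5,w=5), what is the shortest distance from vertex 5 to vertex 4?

Step 1: Build adjacency list with weights:
  1: 2(w=4), 3(w=6), 4(w=2), 5(w=8), 6(w=4)
  2: 1(w=4), 3(w=6), 4(w=3), 5(w=8)
  3: 1(w=6), 2(w=6), 4(w=8), 5(w=5)
  4: 1(w=2), 2(w=3), 3(w=8)
  5: 1(w=8), 2(w=8), 3(w=5)
  6: 1(w=4)

Step 2: Apply Dijkstra's algorithm from vertex 5:
  Visit vertex 5 (distance=0)
    Update dist[1] = 8
    Update dist[2] = 8
    Update dist[3] = 5
  Visit vertex 3 (distance=5)
    Update dist[4] = 13
  Visit vertex 1 (distance=8)
    Update dist[4] = 10
    Update dist[6] = 12
  Visit vertex 2 (distance=8)
  Visit vertex 4 (distance=10)

Step 3: Shortest path: 5 -> 1 -> 4
Total weight: 8 + 2 = 10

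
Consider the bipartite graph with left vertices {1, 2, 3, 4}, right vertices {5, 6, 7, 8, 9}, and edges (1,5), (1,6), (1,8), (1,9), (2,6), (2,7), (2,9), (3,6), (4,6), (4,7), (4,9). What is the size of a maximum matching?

Step 1: List the neighbors of each left vertex:
  1: 5, 6, 8, 9
  2: 6, 7, 9
  3: 6
  4: 6, 7, 9

Step 2: Greedily match left vertices, then look for augmenting paths:
  Match 1 -- 5
  Match 2 -- 9
  Match 3 -- 6
  Match 4 -- 7
  No augmenting path remains.

Step 3: Verify this is maximum:
  Matching size 4 = min(|L|, |R|) = min(4, 5), which is an upper bound, so this matching is maximum.

Maximum matching: {(1,5), (2,9), (3,6), (4,7)}
Size: 4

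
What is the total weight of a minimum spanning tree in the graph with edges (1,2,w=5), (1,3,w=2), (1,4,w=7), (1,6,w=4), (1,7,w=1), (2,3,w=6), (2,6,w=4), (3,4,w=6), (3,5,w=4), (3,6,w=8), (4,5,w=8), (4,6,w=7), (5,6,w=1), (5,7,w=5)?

Apply Kruskal's algorithm (sort edges by weight, add if no cycle):

Sorted edges by weight:
  (1,7) w=1
  (5,6) w=1
  (1,3) w=2
  (1,6) w=4
  (2,6) w=4
  (3,5) w=4
  (1,2) w=5
  (5,7) w=5
  (2,3) w=6
  (3,4) w=6
  (1,4) w=7
  (4,6) w=7
  (3,6) w=8
  (4,5) w=8

Add edge (1,7) w=1 -- no cycle. Running total: 1
Add edge (5,6) w=1 -- no cycle. Running total: 2
Add edge (1,3) w=2 -- no cycle. Running total: 4
Add edge (1,6) w=4 -- no cycle. Running total: 8
Add edge (2,6) w=4 -- no cycle. Running total: 12
Skip edge (3,5) w=4 -- would create cycle
Skip edge (1,2) w=5 -- would create cycle
Skip edge (5,7) w=5 -- would create cycle
Skip edge (2,3) w=6 -- would create cycle
Add edge (3,4) w=6 -- no cycle. Running total: 18

MST edges: (1,7,w=1), (5,6,w=1), (1,3,w=2), (1,6,w=4), (2,6,w=4), (3,4,w=6)
Total MST weight: 1 + 1 + 2 + 4 + 4 + 6 = 18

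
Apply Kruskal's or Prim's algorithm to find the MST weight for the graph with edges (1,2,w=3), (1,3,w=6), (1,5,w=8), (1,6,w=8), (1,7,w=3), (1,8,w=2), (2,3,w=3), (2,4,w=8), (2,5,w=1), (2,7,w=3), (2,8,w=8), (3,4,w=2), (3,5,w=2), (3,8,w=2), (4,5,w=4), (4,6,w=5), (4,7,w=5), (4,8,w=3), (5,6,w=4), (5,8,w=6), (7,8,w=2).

Apply Kruskal's algorithm (sort edges by weight, add if no cycle):

Sorted edges by weight:
  (2,5) w=1
  (1,8) w=2
  (3,5) w=2
  (3,4) w=2
  (3,8) w=2
  (7,8) w=2
  (1,2) w=3
  (1,7) w=3
  (2,3) w=3
  (2,7) w=3
  (4,8) w=3
  (4,5) w=4
  (5,6) w=4
  (4,7) w=5
  (4,6) w=5
  (1,3) w=6
  (5,8) w=6
  (1,5) w=8
  (1,6) w=8
  (2,8) w=8
  (2,4) w=8

Add edge (2,5) w=1 -- no cycle. Running total: 1
Add edge (1,8) w=2 -- no cycle. Running total: 3
Add edge (3,5) w=2 -- no cycle. Running total: 5
Add edge (3,4) w=2 -- no cycle. Running total: 7
Add edge (3,8) w=2 -- no cycle. Running total: 9
Add edge (7,8) w=2 -- no cycle. Running total: 11
Skip edge (1,2) w=3 -- would create cycle
Skip edge (1,7) w=3 -- would create cycle
Skip edge (2,3) w=3 -- would create cycle
Skip edge (2,7) w=3 -- would create cycle
Skip edge (4,8) w=3 -- would create cycle
Skip edge (4,5) w=4 -- would create cycle
Add edge (5,6) w=4 -- no cycle. Running total: 15

MST edges: (2,5,w=1), (1,8,w=2), (3,5,w=2), (3,4,w=2), (3,8,w=2), (7,8,w=2), (5,6,w=4)
Total MST weight: 1 + 2 + 2 + 2 + 2 + 2 + 4 = 15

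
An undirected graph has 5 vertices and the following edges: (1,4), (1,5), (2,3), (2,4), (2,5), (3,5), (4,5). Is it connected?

Step 1: Build adjacency list from edges:
  1: 4, 5
  2: 3, 4, 5
  3: 2, 5
  4: 1, 2, 5
  5: 1, 2, 3, 4

Step 2: Run BFS/DFS from vertex 1:
  Visited: {1, 4, 5, 2, 3}
  Reached 5 of 5 vertices

Step 3: All 5 vertices reached from vertex 1, so the graph is connected.
Answer: Yes, the graph is connected.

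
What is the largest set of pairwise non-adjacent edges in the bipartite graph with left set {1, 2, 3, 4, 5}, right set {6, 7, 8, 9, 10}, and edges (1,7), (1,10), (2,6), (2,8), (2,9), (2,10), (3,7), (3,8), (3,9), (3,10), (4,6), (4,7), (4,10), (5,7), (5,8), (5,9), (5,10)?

Step 1: List the neighbors of each left vertex:
  1: 7, 10
  2: 6, 8, 9, 10
  3: 7, 8, 9, 10
  4: 6, 7, 10
  5: 7, 8, 9, 10

Step 2: Greedily match left vertices, then look for augmenting paths:
  Match 1 -- 7
  Match 2 -- 6
  Match 3 -- 8
  Match 4 -- 10
  Match 5 -- 9
  No augmenting path remains.

Step 3: Verify this is maximum:
  Matching size 5 = min(|L|, |R|) = min(5, 5), which is an upper bound, so this matching is maximum.

Maximum matching: {(1,7), (2,6), (3,8), (4,10), (5,9)}
Size: 5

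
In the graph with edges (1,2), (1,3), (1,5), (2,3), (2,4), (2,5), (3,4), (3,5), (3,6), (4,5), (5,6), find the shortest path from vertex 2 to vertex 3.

Step 1: Build adjacency list:
  1: 2, 3, 5
  2: 1, 3, 4, 5
  3: 1, 2, 4, 5, 6
  4: 2, 3, 5
  5: 1, 2, 3, 4, 6
  6: 3, 5

Step 2: BFS from vertex 2 to find shortest path to 3:
  vertex 1 reached at distance 1
  vertex 3 reached at distance 1

Step 3: Shortest path: 2 -> 3
Path length: 1 edge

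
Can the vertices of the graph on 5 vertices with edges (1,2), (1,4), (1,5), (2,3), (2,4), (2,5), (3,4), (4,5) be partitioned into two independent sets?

Step 1: Attempt 2-coloring using BFS:
  Start at vertex 1, assign color 0
  Color vertex 2 with color 1 (neighbor of 1)
  Color vertex 4 with color 1 (neighbor of 1)
  Color vertex 5 with color 1 (neighbor of 1)
  Color vertex 3 with color 0 (neighbor of 2)

Step 2: Conflict found! Vertices 2 and 4 are adjacent but have the same color.
This means the graph contains an odd cycle.

The graph is NOT bipartite.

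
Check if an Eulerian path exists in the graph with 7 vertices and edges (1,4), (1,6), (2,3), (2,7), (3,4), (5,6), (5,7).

Step 1: Find the degree of each vertex:
  deg(1) = 2
  deg(2) = 2
  deg(3) = 2
  deg(4) = 2
  deg(5) = 2
  deg(6) = 2
  deg(7) = 2

Step 2: Count vertices with odd degree:
  All vertices have even degree (0 odd-degree vertices)

Step 3: Apply Euler's theorem:
  - Eulerian circuit exists iff graph is connected and all vertices have even degree
  - Eulerian path exists iff graph is connected and has 0 or 2 odd-degree vertices

Graph is connected with 0 odd-degree vertices.
Both Eulerian circuit and Eulerian path exist.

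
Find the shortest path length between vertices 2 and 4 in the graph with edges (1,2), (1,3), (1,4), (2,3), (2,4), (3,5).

Step 1: Build adjacency list:
  1: 2, 3, 4
  2: 1, 3, 4
  3: 1, 2, 5
  4: 1, 2
  5: 3

Step 2: BFS from vertex 2 to find shortest path to 4:
  vertex 1 reached at distance 1
  vertex 3 reached at distance 1
  vertex 4 reached at distance 1

Step 3: Shortest path: 2 -> 4
Path length: 1 edge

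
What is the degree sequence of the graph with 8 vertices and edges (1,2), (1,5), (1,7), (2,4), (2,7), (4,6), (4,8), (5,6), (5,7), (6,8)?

Step 1: Count edges incident to each vertex:
  deg(1) = 3 (neighbors: 2, 5, 7)
  deg(2) = 3 (neighbors: 1, 4, 7)
  deg(3) = 0 (neighbors: none)
  deg(4) = 3 (neighbors: 2, 6, 8)
  deg(5) = 3 (neighbors: 1, 6, 7)
  deg(6) = 3 (neighbors: 4, 5, 8)
  deg(7) = 3 (neighbors: 1, 2, 5)
  deg(8) = 2 (neighbors: 4, 6)

Step 2: Sort degrees in non-increasing order:
  Degrees: [3, 3, 0, 3, 3, 3, 3, 2] -> sorted: [3, 3, 3, 3, 3, 3, 2, 0]

Degree sequence: [3, 3, 3, 3, 3, 3, 2, 0]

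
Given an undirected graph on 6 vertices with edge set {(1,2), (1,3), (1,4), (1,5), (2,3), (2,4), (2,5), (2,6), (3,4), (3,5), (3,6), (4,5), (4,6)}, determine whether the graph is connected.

Step 1: Build adjacency list from edges:
  1: 2, 3, 4, 5
  2: 1, 3, 4, 5, 6
  3: 1, 2, 4, 5, 6
  4: 1, 2, 3, 5, 6
  5: 1, 2, 3, 4
  6: 2, 3, 4

Step 2: Run BFS/DFS from vertex 1:
  Visited: {1, 2, 3, 4, 5, 6}
  Reached 6 of 6 vertices

Step 3: All 6 vertices reached from vertex 1, so the graph is connected.
Answer: Yes, the graph is connected.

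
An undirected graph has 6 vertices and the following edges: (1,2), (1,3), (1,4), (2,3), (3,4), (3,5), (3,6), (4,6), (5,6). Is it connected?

Step 1: Build adjacency list from edges:
  1: 2, 3, 4
  2: 1, 3
  3: 1, 2, 4, 5, 6
  4: 1, 3, 6
  5: 3, 6
  6: 3, 4, 5

Step 2: Run BFS/DFS from vertex 1:
  Visited: {1, 2, 3, 4, 5, 6}
  Reached 6 of 6 vertices

Step 3: All 6 vertices reached from vertex 1, so the graph is connected.
Answer: Yes, the graph is connected.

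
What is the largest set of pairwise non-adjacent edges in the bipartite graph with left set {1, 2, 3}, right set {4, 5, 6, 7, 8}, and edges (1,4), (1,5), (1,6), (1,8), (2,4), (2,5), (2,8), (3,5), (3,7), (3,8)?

Step 1: List the neighbors of each left vertex:
  1: 4, 5, 6, 8
  2: 4, 5, 8
  3: 5, 7, 8

Step 2: Greedily match left vertices, then look for augmenting paths:
  Match 1 -- 4
  Match 2 -- 5
  Match 3 -- 7
  No augmenting path remains.

Step 3: Verify this is maximum:
  Matching size 3 = min(|L|, |R|) = min(3, 5), which is an upper bound, so this matching is maximum.

Maximum matching: {(1,4), (2,5), (3,7)}
Size: 3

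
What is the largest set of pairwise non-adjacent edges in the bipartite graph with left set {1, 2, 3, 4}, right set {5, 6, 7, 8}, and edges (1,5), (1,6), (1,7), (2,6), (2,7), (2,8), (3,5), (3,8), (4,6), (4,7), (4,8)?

Step 1: List the neighbors of each left vertex:
  1: 5, 6, 7
  2: 6, 7, 8
  3: 5, 8
  4: 6, 7, 8

Step 2: Greedily match left vertices, then look for augmenting paths:
  Match 1 -- 5
  Match 2 -- 6
  Match 3 -- 8
  Match 4 -- 7
  No augmenting path remains.

Step 3: Verify this is maximum:
  Matching size 4 = min(|L|, |R|) = min(4, 4), which is an upper bound, so this matching is maximum.

Maximum matching: {(1,5), (2,6), (3,8), (4,7)}
Size: 4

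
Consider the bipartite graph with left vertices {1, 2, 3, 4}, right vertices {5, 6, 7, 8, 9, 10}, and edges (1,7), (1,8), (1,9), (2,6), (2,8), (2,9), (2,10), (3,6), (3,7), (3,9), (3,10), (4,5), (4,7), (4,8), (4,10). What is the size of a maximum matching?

Step 1: List the neighbors of each left vertex:
  1: 7, 8, 9
  2: 6, 8, 9, 10
  3: 6, 7, 9, 10
  4: 5, 7, 8, 10

Step 2: Greedily match left vertices, then look for augmenting paths:
  Match 1 -- 7
  Match 2 -- 6
  Match 3 -- 9
  Match 4 -- 5
  No augmenting path remains.

Step 3: Verify this is maximum:
  Matching size 4 = min(|L|, |R|) = min(4, 6), which is an upper bound, so this matching is maximum.

Maximum matching: {(1,7), (2,6), (3,9), (4,5)}
Size: 4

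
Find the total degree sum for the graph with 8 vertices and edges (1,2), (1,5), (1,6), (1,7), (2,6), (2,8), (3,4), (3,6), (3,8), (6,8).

Step 1: Count edges incident to each vertex:
  deg(1) = 4 (neighbors: 2, 5, 6, 7)
  deg(2) = 3 (neighbors: 1, 6, 8)
  deg(3) = 3 (neighbors: 4, 6, 8)
  deg(4) = 1 (neighbors: 3)
  deg(5) = 1 (neighbors: 1)
  deg(6) = 4 (neighbors: 1, 2, 3, 8)
  deg(7) = 1 (neighbors: 1)
  deg(8) = 3 (neighbors: 2, 3, 6)

Step 2: Sum all degrees:
  4 + 3 + 3 + 1 + 1 + 4 + 1 + 3 = 20

Verification: sum of degrees = 2 * |E| = 2 * 10 = 20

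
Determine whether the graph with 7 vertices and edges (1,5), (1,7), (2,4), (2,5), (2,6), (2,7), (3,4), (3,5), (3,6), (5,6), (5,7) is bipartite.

Step 1: Attempt 2-coloring using BFS:
  Start at vertex 1, assign color 0
  Color vertex 5 with color 1 (neighbor of 1)
  Color vertex 7 with color 1 (neighbor of 1)
  Color vertex 2 with color 0 (neighbor of 5)
  Color vertex 3 with color 0 (neighbor of 5)
  Color vertex 6 with color 0 (neighbor of 5)

Step 2: Conflict found! Vertices 5 and 7 are adjacent but have the same color.
This means the graph contains an odd cycle.

The graph is NOT bipartite.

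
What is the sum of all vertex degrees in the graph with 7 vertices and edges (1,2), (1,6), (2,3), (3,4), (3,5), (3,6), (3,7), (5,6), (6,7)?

Step 1: Count edges incident to each vertex:
  deg(1) = 2 (neighbors: 2, 6)
  deg(2) = 2 (neighbors: 1, 3)
  deg(3) = 5 (neighbors: 2, 4, 5, 6, 7)
  deg(4) = 1 (neighbors: 3)
  deg(5) = 2 (neighbors: 3, 6)
  deg(6) = 4 (neighbors: 1, 3, 5, 7)
  deg(7) = 2 (neighbors: 3, 6)

Step 2: Sum all degrees:
  2 + 2 + 5 + 1 + 2 + 4 + 2 = 18

Verification: sum of degrees = 2 * |E| = 2 * 9 = 18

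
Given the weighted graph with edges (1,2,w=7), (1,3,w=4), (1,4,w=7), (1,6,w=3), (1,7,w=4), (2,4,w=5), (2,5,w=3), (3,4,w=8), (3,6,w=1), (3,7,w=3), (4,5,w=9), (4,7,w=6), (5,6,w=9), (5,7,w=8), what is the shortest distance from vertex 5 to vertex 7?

Step 1: Build adjacency list with weights:
  1: 2(w=7), 3(w=4), 4(w=7), 6(w=3), 7(w=4)
  2: 1(w=7), 4(w=5), 5(w=3)
  3: 1(w=4), 4(w=8), 6(w=1), 7(w=3)
  4: 1(w=7), 2(w=5), 3(w=8), 5(w=9), 7(w=6)
  5: 2(w=3), 4(w=9), 6(w=9), 7(w=8)
  6: 1(w=3), 3(w=1), 5(w=9)
  7: 1(w=4), 3(w=3), 4(w=6), 5(w=8)

Step 2: Apply Dijkstra's algorithm from vertex 5:
  Visit vertex 5 (distance=0)
    Update dist[2] = 3
    Update dist[4] = 9
    Update dist[6] = 9
    Update dist[7] = 8
  Visit vertex 2 (distance=3)
    Update dist[1] = 10
    Update dist[4] = 8
  Visit vertex 4 (distance=8)
    Update dist[3] = 16
  Visit vertex 7 (distance=8)
    Update dist[3] = 11

Step 3: Shortest path: 5 -> 7
Total weight: 8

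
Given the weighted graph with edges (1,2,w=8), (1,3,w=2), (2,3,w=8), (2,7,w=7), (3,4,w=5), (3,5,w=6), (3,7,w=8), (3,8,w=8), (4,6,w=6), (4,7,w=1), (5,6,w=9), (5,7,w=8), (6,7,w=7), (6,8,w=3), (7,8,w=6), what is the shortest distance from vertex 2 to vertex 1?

Step 1: Build adjacency list with weights:
  1: 2(w=8), 3(w=2)
  2: 1(w=8), 3(w=8), 7(w=7)
  3: 1(w=2), 2(w=8), 4(w=5), 5(w=6), 7(w=8), 8(w=8)
  4: 3(w=5), 6(w=6), 7(w=1)
  5: 3(w=6), 6(w=9), 7(w=8)
  6: 4(w=6), 5(w=9), 7(w=7), 8(w=3)
  7: 2(w=7), 3(w=8), 4(w=1), 5(w=8), 6(w=7), 8(w=6)
  8: 3(w=8), 6(w=3), 7(w=6)

Step 2: Apply Dijkstra's algorithm from vertex 2:
  Visit vertex 2 (distance=0)
    Update dist[1] = 8
    Update dist[3] = 8
    Update dist[7] = 7
  Visit vertex 7 (distance=7)
    Update dist[4] = 8
    Update dist[5] = 15
    Update dist[6] = 14
    Update dist[8] = 13
  Visit vertex 1 (distance=8)

Step 3: Shortest path: 2 -> 1
Total weight: 8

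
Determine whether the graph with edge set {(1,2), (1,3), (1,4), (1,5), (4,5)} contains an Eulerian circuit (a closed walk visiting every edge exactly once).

Step 1: Find the degree of each vertex:
  deg(1) = 4
  deg(2) = 1
  deg(3) = 1
  deg(4) = 2
  deg(5) = 2

Step 2: Count vertices with odd degree:
  Odd-degree vertices: 2, 3 (2 total)

Step 3: Apply Euler's theorem:
  - Eulerian circuit exists iff graph is connected and all vertices have even degree
  - Eulerian path exists iff graph is connected and has 0 or 2 odd-degree vertices

Graph is connected with exactly 2 odd-degree vertices (2, 3).
Eulerian path exists (starting and ending at the odd-degree vertices), but no Eulerian circuit.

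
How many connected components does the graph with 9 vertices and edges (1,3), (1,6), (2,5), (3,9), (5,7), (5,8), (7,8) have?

Step 1: Build adjacency list from edges:
  1: 3, 6
  2: 5
  3: 1, 9
  4: (none)
  5: 2, 7, 8
  6: 1
  7: 5, 8
  8: 5, 7
  9: 3

Step 2: Run BFS/DFS from vertex 1:
  Visited: {1, 3, 6, 9}
  Reached 4 of 9 vertices

Step 3: Only 4 of 9 vertices reached. Graph is disconnected.
Connected components: {1, 3, 6, 9}, {2, 5, 7, 8}, {4}
Number of connected components: 3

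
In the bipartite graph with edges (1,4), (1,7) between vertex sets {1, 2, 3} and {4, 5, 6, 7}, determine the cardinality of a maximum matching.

Step 1: List the neighbors of each left vertex:
  1: 4, 7
  2: (none)
  3: (none)

Step 2: Greedily match left vertices, then look for augmenting paths:
  Match 1 -- 4
  No augmenting path remains.

Step 3: Verify this is maximum:
  Matching has size 1. The vertex set {1} covers every edge and has size 1; any matching has at most one edge per cover vertex, so 1 is maximum (König's theorem).

Maximum matching: {(1,4)}
Size: 1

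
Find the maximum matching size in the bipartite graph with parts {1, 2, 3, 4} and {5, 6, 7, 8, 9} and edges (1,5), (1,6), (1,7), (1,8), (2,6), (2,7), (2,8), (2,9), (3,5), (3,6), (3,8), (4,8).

Step 1: List the neighbors of each left vertex:
  1: 5, 6, 7, 8
  2: 6, 7, 8, 9
  3: 5, 6, 8
  4: 8

Step 2: Greedily match left vertices, then look for augmenting paths:
  Match 1 -- 7
  Match 2 -- 6
  Match 3 -- 5
  Match 4 -- 8
  No augmenting path remains.

Step 3: Verify this is maximum:
  Matching size 4 = min(|L|, |R|) = min(4, 5), which is an upper bound, so this matching is maximum.

Maximum matching: {(1,7), (2,6), (3,5), (4,8)}
Size: 4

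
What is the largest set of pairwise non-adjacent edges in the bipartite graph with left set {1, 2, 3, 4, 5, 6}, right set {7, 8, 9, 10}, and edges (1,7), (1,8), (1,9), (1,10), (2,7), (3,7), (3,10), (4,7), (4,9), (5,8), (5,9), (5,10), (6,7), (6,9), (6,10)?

Step 1: List the neighbors of each left vertex:
  1: 7, 8, 9, 10
  2: 7
  3: 7, 10
  4: 7, 9
  5: 8, 9, 10
  6: 7, 9, 10

Step 2: Greedily match left vertices, then look for augmenting paths:
  Match 1 -- 7
  Match 3 -- 10
  Match 4 -- 9
  Match 5 -- 8
  No augmenting path remains.

Step 3: Verify this is maximum:
  Matching size 4 = min(|L|, |R|) = min(6, 4), which is an upper bound, so this matching is maximum.

Maximum matching: {(1,7), (3,10), (4,9), (5,8)}
Size: 4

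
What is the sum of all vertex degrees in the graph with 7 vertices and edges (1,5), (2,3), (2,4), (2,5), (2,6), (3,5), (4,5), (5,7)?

Step 1: Count edges incident to each vertex:
  deg(1) = 1 (neighbors: 5)
  deg(2) = 4 (neighbors: 3, 4, 5, 6)
  deg(3) = 2 (neighbors: 2, 5)
  deg(4) = 2 (neighbors: 2, 5)
  deg(5) = 5 (neighbors: 1, 2, 3, 4, 7)
  deg(6) = 1 (neighbors: 2)
  deg(7) = 1 (neighbors: 5)

Step 2: Sum all degrees:
  1 + 4 + 2 + 2 + 5 + 1 + 1 = 16

Verification: sum of degrees = 2 * |E| = 2 * 8 = 16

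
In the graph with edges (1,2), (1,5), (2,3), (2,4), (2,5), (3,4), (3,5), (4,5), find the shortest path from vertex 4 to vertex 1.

Step 1: Build adjacency list:
  1: 2, 5
  2: 1, 3, 4, 5
  3: 2, 4, 5
  4: 2, 3, 5
  5: 1, 2, 3, 4

Step 2: BFS from vertex 4 to find shortest path to 1:
  vertex 2 reached at distance 1
  vertex 3 reached at distance 1
  vertex 5 reached at distance 1
  vertex 1 reached at distance 2

Step 3: Shortest path: 4 -> 2 -> 1
Path length: 2 edges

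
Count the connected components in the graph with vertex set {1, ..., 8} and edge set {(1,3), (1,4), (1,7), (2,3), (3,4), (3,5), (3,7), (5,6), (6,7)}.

Step 1: Build adjacency list from edges:
  1: 3, 4, 7
  2: 3
  3: 1, 2, 4, 5, 7
  4: 1, 3
  5: 3, 6
  6: 5, 7
  7: 1, 3, 6
  8: (none)

Step 2: Run BFS/DFS from vertex 1:
  Visited: {1, 3, 4, 7, 2, 5, 6}
  Reached 7 of 8 vertices

Step 3: Only 7 of 8 vertices reached. Graph is disconnected.
Connected components: {1, 2, 3, 4, 5, 6, 7}, {8}
Number of connected components: 2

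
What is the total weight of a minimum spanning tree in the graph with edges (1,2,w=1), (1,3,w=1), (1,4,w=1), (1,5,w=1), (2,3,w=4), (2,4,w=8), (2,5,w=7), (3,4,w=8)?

Apply Kruskal's algorithm (sort edges by weight, add if no cycle):

Sorted edges by weight:
  (1,4) w=1
  (1,2) w=1
  (1,3) w=1
  (1,5) w=1
  (2,3) w=4
  (2,5) w=7
  (2,4) w=8
  (3,4) w=8

Add edge (1,4) w=1 -- no cycle. Running total: 1
Add edge (1,2) w=1 -- no cycle. Running total: 2
Add edge (1,3) w=1 -- no cycle. Running total: 3
Add edge (1,5) w=1 -- no cycle. Running total: 4

MST edges: (1,4,w=1), (1,2,w=1), (1,3,w=1), (1,5,w=1)
Total MST weight: 1 + 1 + 1 + 1 = 4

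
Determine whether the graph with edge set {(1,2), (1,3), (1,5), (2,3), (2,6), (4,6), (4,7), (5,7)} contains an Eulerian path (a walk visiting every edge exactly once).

Step 1: Find the degree of each vertex:
  deg(1) = 3
  deg(2) = 3
  deg(3) = 2
  deg(4) = 2
  deg(5) = 2
  deg(6) = 2
  deg(7) = 2

Step 2: Count vertices with odd degree:
  Odd-degree vertices: 1, 2 (2 total)

Step 3: Apply Euler's theorem:
  - Eulerian circuit exists iff graph is connected and all vertices have even degree
  - Eulerian path exists iff graph is connected and has 0 or 2 odd-degree vertices

Graph is connected with exactly 2 odd-degree vertices (1, 2).
Eulerian path exists (starting and ending at the odd-degree vertices), but no Eulerian circuit.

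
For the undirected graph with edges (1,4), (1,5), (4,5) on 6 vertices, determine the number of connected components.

Step 1: Build adjacency list from edges:
  1: 4, 5
  2: (none)
  3: (none)
  4: 1, 5
  5: 1, 4
  6: (none)

Step 2: Run BFS/DFS from vertex 1:
  Visited: {1, 4, 5}
  Reached 3 of 6 vertices

Step 3: Only 3 of 6 vertices reached. Graph is disconnected.
Connected components: {1, 4, 5}, {2}, {3}, {6}
Number of connected components: 4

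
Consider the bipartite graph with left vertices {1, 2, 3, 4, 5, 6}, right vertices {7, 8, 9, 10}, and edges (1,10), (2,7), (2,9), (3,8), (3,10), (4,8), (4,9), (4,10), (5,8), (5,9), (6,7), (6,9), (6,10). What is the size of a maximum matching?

Step 1: List the neighbors of each left vertex:
  1: 10
  2: 7, 9
  3: 8, 10
  4: 8, 9, 10
  5: 8, 9
  6: 7, 9, 10

Step 2: Greedily match left vertices, then look for augmenting paths:
  Match 1 -- 10
  Match 2 -- 7
  Match 3 -- 8
  Match 4 -- 9
  No augmenting path remains.

Step 3: Verify this is maximum:
  Matching size 4 = min(|L|, |R|) = min(6, 4), which is an upper bound, so this matching is maximum.

Maximum matching: {(1,10), (2,7), (3,8), (4,9)}
Size: 4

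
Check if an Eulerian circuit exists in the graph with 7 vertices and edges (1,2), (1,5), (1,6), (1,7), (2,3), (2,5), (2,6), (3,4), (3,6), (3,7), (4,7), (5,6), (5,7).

Step 1: Find the degree of each vertex:
  deg(1) = 4
  deg(2) = 4
  deg(3) = 4
  deg(4) = 2
  deg(5) = 4
  deg(6) = 4
  deg(7) = 4

Step 2: Count vertices with odd degree:
  All vertices have even degree (0 odd-degree vertices)

Step 3: Apply Euler's theorem:
  - Eulerian circuit exists iff graph is connected and all vertices have even degree
  - Eulerian path exists iff graph is connected and has 0 or 2 odd-degree vertices

Graph is connected with 0 odd-degree vertices.
Both Eulerian circuit and Eulerian path exist.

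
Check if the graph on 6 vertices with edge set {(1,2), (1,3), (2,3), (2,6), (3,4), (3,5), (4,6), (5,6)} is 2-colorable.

Step 1: Attempt 2-coloring using BFS:
  Start at vertex 1, assign color 0
  Color vertex 2 with color 1 (neighbor of 1)
  Color vertex 3 with color 1 (neighbor of 1)

Step 2: Conflict found! Vertices 2 and 3 are adjacent but have the same color.
This means the graph contains an odd cycle.

The graph is NOT bipartite.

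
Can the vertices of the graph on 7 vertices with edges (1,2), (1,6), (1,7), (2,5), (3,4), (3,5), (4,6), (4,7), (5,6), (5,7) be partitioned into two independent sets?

Step 1: Attempt 2-coloring using BFS:
  Start at vertex 1, assign color 0
  Color vertex 2 with color 1 (neighbor of 1)
  Color vertex 6 with color 1 (neighbor of 1)
  Color vertex 7 with color 1 (neighbor of 1)
  Color vertex 5 with color 0 (neighbor of 2)
  Color vertex 4 with color 0 (neighbor of 6)
  Color vertex 3 with color 1 (neighbor of 5)

Step 2: 2-coloring succeeded. No conflicts found.
  Set A (color 0): {1, 4, 5}
  Set B (color 1): {2, 3, 6, 7}

The graph is bipartite with partition {1, 4, 5}, {2, 3, 6, 7}.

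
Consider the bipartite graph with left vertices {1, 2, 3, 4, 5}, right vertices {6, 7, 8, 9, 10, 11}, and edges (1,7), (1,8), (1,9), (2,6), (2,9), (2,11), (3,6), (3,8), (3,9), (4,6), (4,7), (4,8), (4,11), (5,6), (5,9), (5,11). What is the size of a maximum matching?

Step 1: List the neighbors of each left vertex:
  1: 7, 8, 9
  2: 6, 9, 11
  3: 6, 8, 9
  4: 6, 7, 8, 11
  5: 6, 9, 11

Step 2: Greedily match left vertices, then look for augmenting paths:
  Match 1 -- 7
  Match 2 -- 6
  Match 3 -- 8
  Match 4 -- 11
  Match 5 -- 9
  No augmenting path remains.

Step 3: Verify this is maximum:
  Matching size 5 = min(|L|, |R|) = min(5, 6), which is an upper bound, so this matching is maximum.

Maximum matching: {(1,7), (2,6), (3,8), (4,11), (5,9)}
Size: 5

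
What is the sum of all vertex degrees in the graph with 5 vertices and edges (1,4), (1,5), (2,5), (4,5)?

Step 1: Count edges incident to each vertex:
  deg(1) = 2 (neighbors: 4, 5)
  deg(2) = 1 (neighbors: 5)
  deg(3) = 0 (neighbors: none)
  deg(4) = 2 (neighbors: 1, 5)
  deg(5) = 3 (neighbors: 1, 2, 4)

Step 2: Sum all degrees:
  2 + 1 + 0 + 2 + 3 = 8

Verification: sum of degrees = 2 * |E| = 2 * 4 = 8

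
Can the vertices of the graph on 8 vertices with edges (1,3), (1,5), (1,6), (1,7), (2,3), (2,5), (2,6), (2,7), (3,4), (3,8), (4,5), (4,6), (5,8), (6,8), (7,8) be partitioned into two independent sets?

Step 1: Attempt 2-coloring using BFS:
  Start at vertex 1, assign color 0
  Color vertex 3 with color 1 (neighbor of 1)
  Color vertex 5 with color 1 (neighbor of 1)
  Color vertex 6 with color 1 (neighbor of 1)
  Color vertex 7 with color 1 (neighbor of 1)
  Color vertex 2 with color 0 (neighbor of 3)
  Color vertex 4 with color 0 (neighbor of 3)
  Color vertex 8 with color 0 (neighbor of 3)

Step 2: 2-coloring succeeded. No conflicts found.
  Set A (color 0): {1, 2, 4, 8}
  Set B (color 1): {3, 5, 6, 7}

The graph is bipartite with partition {1, 2, 4, 8}, {3, 5, 6, 7}.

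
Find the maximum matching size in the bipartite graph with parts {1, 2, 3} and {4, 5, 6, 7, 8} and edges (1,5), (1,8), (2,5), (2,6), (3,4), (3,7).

Step 1: List the neighbors of each left vertex:
  1: 5, 8
  2: 5, 6
  3: 4, 7

Step 2: Greedily match left vertices, then look for augmenting paths:
  Match 1 -- 5
  Match 2 -- 6
  Match 3 -- 4
  No augmenting path remains.

Step 3: Verify this is maximum:
  Matching size 3 = min(|L|, |R|) = min(3, 5), which is an upper bound, so this matching is maximum.

Maximum matching: {(1,5), (2,6), (3,4)}
Size: 3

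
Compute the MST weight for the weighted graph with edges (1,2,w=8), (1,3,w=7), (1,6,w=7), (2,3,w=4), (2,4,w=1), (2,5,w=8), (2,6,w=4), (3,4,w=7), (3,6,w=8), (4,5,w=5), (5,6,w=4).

Apply Kruskal's algorithm (sort edges by weight, add if no cycle):

Sorted edges by weight:
  (2,4) w=1
  (2,3) w=4
  (2,6) w=4
  (5,6) w=4
  (4,5) w=5
  (1,3) w=7
  (1,6) w=7
  (3,4) w=7
  (1,2) w=8
  (2,5) w=8
  (3,6) w=8

Add edge (2,4) w=1 -- no cycle. Running total: 1
Add edge (2,3) w=4 -- no cycle. Running total: 5
Add edge (2,6) w=4 -- no cycle. Running total: 9
Add edge (5,6) w=4 -- no cycle. Running total: 13
Skip edge (4,5) w=5 -- would create cycle
Add edge (1,3) w=7 -- no cycle. Running total: 20

MST edges: (2,4,w=1), (2,3,w=4), (2,6,w=4), (5,6,w=4), (1,3,w=7)
Total MST weight: 1 + 4 + 4 + 4 + 7 = 20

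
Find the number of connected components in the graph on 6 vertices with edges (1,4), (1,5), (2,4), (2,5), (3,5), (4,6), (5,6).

Step 1: Build adjacency list from edges:
  1: 4, 5
  2: 4, 5
  3: 5
  4: 1, 2, 6
  5: 1, 2, 3, 6
  6: 4, 5

Step 2: Run BFS/DFS from vertex 1:
  Visited: {1, 4, 5, 2, 6, 3}
  Reached 6 of 6 vertices

Step 3: All 6 vertices reached from vertex 1, so the graph is connected.
Number of connected components: 1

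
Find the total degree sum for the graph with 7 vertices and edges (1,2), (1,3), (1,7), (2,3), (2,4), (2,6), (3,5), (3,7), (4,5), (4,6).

Step 1: Count edges incident to each vertex:
  deg(1) = 3 (neighbors: 2, 3, 7)
  deg(2) = 4 (neighbors: 1, 3, 4, 6)
  deg(3) = 4 (neighbors: 1, 2, 5, 7)
  deg(4) = 3 (neighbors: 2, 5, 6)
  deg(5) = 2 (neighbors: 3, 4)
  deg(6) = 2 (neighbors: 2, 4)
  deg(7) = 2 (neighbors: 1, 3)

Step 2: Sum all degrees:
  3 + 4 + 4 + 3 + 2 + 2 + 2 = 20

Verification: sum of degrees = 2 * |E| = 2 * 10 = 20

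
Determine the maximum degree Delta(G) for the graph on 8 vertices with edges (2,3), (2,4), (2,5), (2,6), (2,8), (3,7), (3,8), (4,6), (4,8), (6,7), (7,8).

Step 1: Count edges incident to each vertex:
  deg(1) = 0 (neighbors: none)
  deg(2) = 5 (neighbors: 3, 4, 5, 6, 8)
  deg(3) = 3 (neighbors: 2, 7, 8)
  deg(4) = 3 (neighbors: 2, 6, 8)
  deg(5) = 1 (neighbors: 2)
  deg(6) = 3 (neighbors: 2, 4, 7)
  deg(7) = 3 (neighbors: 3, 6, 8)
  deg(8) = 4 (neighbors: 2, 3, 4, 7)

Step 2: Find maximum:
  max(0, 5, 3, 3, 1, 3, 3, 4) = 5 (vertex 2)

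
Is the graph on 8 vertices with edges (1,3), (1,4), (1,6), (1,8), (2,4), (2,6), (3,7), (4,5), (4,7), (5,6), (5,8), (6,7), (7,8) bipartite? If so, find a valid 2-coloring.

Step 1: Attempt 2-coloring using BFS:
  Start at vertex 1, assign color 0
  Color vertex 3 with color 1 (neighbor of 1)
  Color vertex 4 with color 1 (neighbor of 1)
  Color vertex 6 with color 1 (neighbor of 1)
  Color vertex 8 with color 1 (neighbor of 1)
  Color vertex 7 with color 0 (neighbor of 3)
  Color vertex 2 with color 0 (neighbor of 4)
  Color vertex 5 with color 0 (neighbor of 4)

Step 2: 2-coloring succeeded. No conflicts found.
  Set A (color 0): {1, 2, 5, 7}
  Set B (color 1): {3, 4, 6, 8}

The graph is bipartite with partition {1, 2, 5, 7}, {3, 4, 6, 8}.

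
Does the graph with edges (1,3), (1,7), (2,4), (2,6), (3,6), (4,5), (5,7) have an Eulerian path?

Step 1: Find the degree of each vertex:
  deg(1) = 2
  deg(2) = 2
  deg(3) = 2
  deg(4) = 2
  deg(5) = 2
  deg(6) = 2
  deg(7) = 2

Step 2: Count vertices with odd degree:
  All vertices have even degree (0 odd-degree vertices)

Step 3: Apply Euler's theorem:
  - Eulerian circuit exists iff graph is connected and all vertices have even degree
  - Eulerian path exists iff graph is connected and has 0 or 2 odd-degree vertices

Graph is connected with 0 odd-degree vertices.
Both Eulerian circuit and Eulerian path exist.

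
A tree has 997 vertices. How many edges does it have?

A tree on n vertices always has exactly n - 1 edges.
For n = 997: edges = 997 - 1 = 996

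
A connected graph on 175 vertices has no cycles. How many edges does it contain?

A tree on n vertices always has exactly n - 1 edges.
For n = 175: edges = 175 - 1 = 174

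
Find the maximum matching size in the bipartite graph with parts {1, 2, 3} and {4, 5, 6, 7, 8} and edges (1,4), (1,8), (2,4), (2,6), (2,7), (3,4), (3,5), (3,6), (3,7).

Step 1: List the neighbors of each left vertex:
  1: 4, 8
  2: 4, 6, 7
  3: 4, 5, 6, 7

Step 2: Greedily match left vertices, then look for augmenting paths:
  Match 1 -- 4
  Match 2 -- 6
  Match 3 -- 5
  No augmenting path remains.

Step 3: Verify this is maximum:
  Matching size 3 = min(|L|, |R|) = min(3, 5), which is an upper bound, so this matching is maximum.

Maximum matching: {(1,4), (2,6), (3,5)}
Size: 3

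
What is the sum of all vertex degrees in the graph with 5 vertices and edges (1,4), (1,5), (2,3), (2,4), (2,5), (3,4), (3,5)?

Step 1: Count edges incident to each vertex:
  deg(1) = 2 (neighbors: 4, 5)
  deg(2) = 3 (neighbors: 3, 4, 5)
  deg(3) = 3 (neighbors: 2, 4, 5)
  deg(4) = 3 (neighbors: 1, 2, 3)
  deg(5) = 3 (neighbors: 1, 2, 3)

Step 2: Sum all degrees:
  2 + 3 + 3 + 3 + 3 = 14

Verification: sum of degrees = 2 * |E| = 2 * 7 = 14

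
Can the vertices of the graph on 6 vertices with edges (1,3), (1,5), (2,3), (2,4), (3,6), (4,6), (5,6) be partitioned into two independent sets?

Step 1: Attempt 2-coloring using BFS:
  Start at vertex 1, assign color 0
  Color vertex 3 with color 1 (neighbor of 1)
  Color vertex 5 with color 1 (neighbor of 1)
  Color vertex 2 with color 0 (neighbor of 3)
  Color vertex 6 with color 0 (neighbor of 3)
  Color vertex 4 with color 1 (neighbor of 2)

Step 2: 2-coloring succeeded. No conflicts found.
  Set A (color 0): {1, 2, 6}
  Set B (color 1): {3, 4, 5}

The graph is bipartite with partition {1, 2, 6}, {3, 4, 5}.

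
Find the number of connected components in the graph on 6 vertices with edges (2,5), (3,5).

Step 1: Build adjacency list from edges:
  1: (none)
  2: 5
  3: 5
  4: (none)
  5: 2, 3
  6: (none)

Step 2: Run BFS/DFS from vertex 1:
  Visited: {1}
  Reached 1 of 6 vertices

Step 3: Only 1 of 6 vertices reached. Graph is disconnected.
Connected components: {1}, {2, 3, 5}, {4}, {6}
Number of connected components: 4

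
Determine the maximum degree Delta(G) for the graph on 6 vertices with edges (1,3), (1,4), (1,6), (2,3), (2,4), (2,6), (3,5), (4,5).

Step 1: Count edges incident to each vertex:
  deg(1) = 3 (neighbors: 3, 4, 6)
  deg(2) = 3 (neighbors: 3, 4, 6)
  deg(3) = 3 (neighbors: 1, 2, 5)
  deg(4) = 3 (neighbors: 1, 2, 5)
  deg(5) = 2 (neighbors: 3, 4)
  deg(6) = 2 (neighbors: 1, 2)

Step 2: Find maximum:
  max(3, 3, 3, 3, 2, 2) = 3 (vertex 1)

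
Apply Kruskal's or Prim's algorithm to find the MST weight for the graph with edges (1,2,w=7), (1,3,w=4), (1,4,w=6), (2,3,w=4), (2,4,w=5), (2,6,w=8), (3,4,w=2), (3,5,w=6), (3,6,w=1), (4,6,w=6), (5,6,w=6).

Apply Kruskal's algorithm (sort edges by weight, add if no cycle):

Sorted edges by weight:
  (3,6) w=1
  (3,4) w=2
  (1,3) w=4
  (2,3) w=4
  (2,4) w=5
  (1,4) w=6
  (3,5) w=6
  (4,6) w=6
  (5,6) w=6
  (1,2) w=7
  (2,6) w=8

Add edge (3,6) w=1 -- no cycle. Running total: 1
Add edge (3,4) w=2 -- no cycle. Running total: 3
Add edge (1,3) w=4 -- no cycle. Running total: 7
Add edge (2,3) w=4 -- no cycle. Running total: 11
Skip edge (2,4) w=5 -- would create cycle
Skip edge (1,4) w=6 -- would create cycle
Add edge (3,5) w=6 -- no cycle. Running total: 17

MST edges: (3,6,w=1), (3,4,w=2), (1,3,w=4), (2,3,w=4), (3,5,w=6)
Total MST weight: 1 + 2 + 4 + 4 + 6 = 17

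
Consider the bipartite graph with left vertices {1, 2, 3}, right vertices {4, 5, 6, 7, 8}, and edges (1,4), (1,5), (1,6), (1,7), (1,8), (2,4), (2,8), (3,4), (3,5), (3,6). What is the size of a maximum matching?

Step 1: List the neighbors of each left vertex:
  1: 4, 5, 6, 7, 8
  2: 4, 8
  3: 4, 5, 6

Step 2: Greedily match left vertices, then look for augmenting paths:
  Match 1 -- 4
  Match 2 -- 8
  Match 3 -- 5
  No augmenting path remains.

Step 3: Verify this is maximum:
  Matching size 3 = min(|L|, |R|) = min(3, 5), which is an upper bound, so this matching is maximum.

Maximum matching: {(1,4), (2,8), (3,5)}
Size: 3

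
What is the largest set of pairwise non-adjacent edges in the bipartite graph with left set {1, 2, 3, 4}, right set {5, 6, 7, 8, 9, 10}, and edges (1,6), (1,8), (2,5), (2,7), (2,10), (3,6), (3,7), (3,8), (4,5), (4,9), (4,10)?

Step 1: List the neighbors of each left vertex:
  1: 6, 8
  2: 5, 7, 10
  3: 6, 7, 8
  4: 5, 9, 10

Step 2: Greedily match left vertices, then look for augmenting paths:
  Match 1 -- 6
  Match 2 -- 5
  Match 3 -- 7
  Match 4 -- 9
  No augmenting path remains.

Step 3: Verify this is maximum:
  Matching size 4 = min(|L|, |R|) = min(4, 6), which is an upper bound, so this matching is maximum.

Maximum matching: {(1,6), (2,5), (3,7), (4,9)}
Size: 4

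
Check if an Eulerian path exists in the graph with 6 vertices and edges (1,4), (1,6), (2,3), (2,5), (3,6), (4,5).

Step 1: Find the degree of each vertex:
  deg(1) = 2
  deg(2) = 2
  deg(3) = 2
  deg(4) = 2
  deg(5) = 2
  deg(6) = 2

Step 2: Count vertices with odd degree:
  All vertices have even degree (0 odd-degree vertices)

Step 3: Apply Euler's theorem:
  - Eulerian circuit exists iff graph is connected and all vertices have even degree
  - Eulerian path exists iff graph is connected and has 0 or 2 odd-degree vertices

Graph is connected with 0 odd-degree vertices.
Both Eulerian circuit and Eulerian path exist.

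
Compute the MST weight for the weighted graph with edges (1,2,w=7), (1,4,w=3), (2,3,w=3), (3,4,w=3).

Apply Kruskal's algorithm (sort edges by weight, add if no cycle):

Sorted edges by weight:
  (1,4) w=3
  (2,3) w=3
  (3,4) w=3
  (1,2) w=7

Add edge (1,4) w=3 -- no cycle. Running total: 3
Add edge (2,3) w=3 -- no cycle. Running total: 6
Add edge (3,4) w=3 -- no cycle. Running total: 9

MST edges: (1,4,w=3), (2,3,w=3), (3,4,w=3)
Total MST weight: 3 + 3 + 3 = 9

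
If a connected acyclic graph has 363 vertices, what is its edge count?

A tree on n vertices always has exactly n - 1 edges.
For n = 363: edges = 363 - 1 = 362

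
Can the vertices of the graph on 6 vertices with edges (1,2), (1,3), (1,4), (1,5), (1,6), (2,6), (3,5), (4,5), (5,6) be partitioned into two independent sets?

Step 1: Attempt 2-coloring using BFS:
  Start at vertex 1, assign color 0
  Color vertex 2 with color 1 (neighbor of 1)
  Color vertex 3 with color 1 (neighbor of 1)
  Color vertex 4 with color 1 (neighbor of 1)
  Color vertex 5 with color 1 (neighbor of 1)
  Color vertex 6 with color 1 (neighbor of 1)

Step 2: Conflict found! Vertices 2 and 6 are adjacent but have the same color.
This means the graph contains an odd cycle.

The graph is NOT bipartite.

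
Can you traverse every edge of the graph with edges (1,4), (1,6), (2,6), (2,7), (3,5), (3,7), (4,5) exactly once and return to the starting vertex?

Step 1: Find the degree of each vertex:
  deg(1) = 2
  deg(2) = 2
  deg(3) = 2
  deg(4) = 2
  deg(5) = 2
  deg(6) = 2
  deg(7) = 2

Step 2: Count vertices with odd degree:
  All vertices have even degree (0 odd-degree vertices)

Step 3: Apply Euler's theorem:
  - Eulerian circuit exists iff graph is connected and all vertices have even degree
  - Eulerian path exists iff graph is connected and has 0 or 2 odd-degree vertices

Graph is connected with 0 odd-degree vertices.
Both Eulerian circuit and Eulerian path exist.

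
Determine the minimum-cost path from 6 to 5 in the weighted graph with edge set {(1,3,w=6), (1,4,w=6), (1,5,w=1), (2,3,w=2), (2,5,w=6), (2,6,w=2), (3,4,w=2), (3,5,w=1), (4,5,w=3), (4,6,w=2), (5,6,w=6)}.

Step 1: Build adjacency list with weights:
  1: 3(w=6), 4(w=6), 5(w=1)
  2: 3(w=2), 5(w=6), 6(w=2)
  3: 1(w=6), 2(w=2), 4(w=2), 5(w=1)
  4: 1(w=6), 3(w=2), 5(w=3), 6(w=2)
  5: 1(w=1), 2(w=6), 3(w=1), 4(w=3), 6(w=6)
  6: 2(w=2), 4(w=2), 5(w=6)

Step 2: Apply Dijkstra's algorithm from vertex 6:
  Visit vertex 6 (distance=0)
    Update dist[2] = 2
    Update dist[4] = 2
    Update dist[5] = 6
  Visit vertex 2 (distance=2)
    Update dist[3] = 4
  Visit vertex 4 (distance=2)
    Update dist[1] = 8
    Update dist[5] = 5
  Visit vertex 3 (distance=4)
  Visit vertex 5 (distance=5)
    Update dist[1] = 6

Step 3: Shortest path: 6 -> 4 -> 5
Total weight: 2 + 3 = 5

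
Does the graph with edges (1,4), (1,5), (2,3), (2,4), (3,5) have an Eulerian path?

Step 1: Find the degree of each vertex:
  deg(1) = 2
  deg(2) = 2
  deg(3) = 2
  deg(4) = 2
  deg(5) = 2

Step 2: Count vertices with odd degree:
  All vertices have even degree (0 odd-degree vertices)

Step 3: Apply Euler's theorem:
  - Eulerian circuit exists iff graph is connected and all vertices have even degree
  - Eulerian path exists iff graph is connected and has 0 or 2 odd-degree vertices

Graph is connected with 0 odd-degree vertices.
Both Eulerian circuit and Eulerian path exist.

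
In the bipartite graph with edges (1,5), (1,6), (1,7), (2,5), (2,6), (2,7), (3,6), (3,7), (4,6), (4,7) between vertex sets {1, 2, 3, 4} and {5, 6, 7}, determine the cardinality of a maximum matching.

Step 1: List the neighbors of each left vertex:
  1: 5, 6, 7
  2: 5, 6, 7
  3: 6, 7
  4: 6, 7

Step 2: Greedily match left vertices, then look for augmenting paths:
  Match 1 -- 5
  Match 2 -- 6
  Match 3 -- 7
  No augmenting path remains.

Step 3: Verify this is maximum:
  Matching size 3 = min(|L|, |R|) = min(4, 3), which is an upper bound, so this matching is maximum.

Maximum matching: {(1,5), (2,6), (3,7)}
Size: 3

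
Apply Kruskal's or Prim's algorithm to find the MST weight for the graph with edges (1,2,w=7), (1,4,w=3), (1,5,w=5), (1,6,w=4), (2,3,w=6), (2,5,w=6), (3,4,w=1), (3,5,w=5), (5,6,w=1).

Apply Kruskal's algorithm (sort edges by weight, add if no cycle):

Sorted edges by weight:
  (3,4) w=1
  (5,6) w=1
  (1,4) w=3
  (1,6) w=4
  (1,5) w=5
  (3,5) w=5
  (2,5) w=6
  (2,3) w=6
  (1,2) w=7

Add edge (3,4) w=1 -- no cycle. Running total: 1
Add edge (5,6) w=1 -- no cycle. Running total: 2
Add edge (1,4) w=3 -- no cycle. Running total: 5
Add edge (1,6) w=4 -- no cycle. Running total: 9
Skip edge (1,5) w=5 -- would create cycle
Skip edge (3,5) w=5 -- would create cycle
Add edge (2,5) w=6 -- no cycle. Running total: 15

MST edges: (3,4,w=1), (5,6,w=1), (1,4,w=3), (1,6,w=4), (2,5,w=6)
Total MST weight: 1 + 1 + 3 + 4 + 6 = 15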